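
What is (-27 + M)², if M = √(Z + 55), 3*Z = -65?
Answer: 2287/3 - 180*√3 ≈ 450.56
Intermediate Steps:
Z = -65/3 (Z = (⅓)*(-65) = -65/3 ≈ -21.667)
M = 10*√3/3 (M = √(-65/3 + 55) = √(100/3) = 10*√3/3 ≈ 5.7735)
(-27 + M)² = (-27 + 10*√3/3)²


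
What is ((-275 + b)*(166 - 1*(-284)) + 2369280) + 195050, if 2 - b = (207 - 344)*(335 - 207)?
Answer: 10332680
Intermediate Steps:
b = 17538 (b = 2 - (207 - 344)*(335 - 207) = 2 - (-137)*128 = 2 - 1*(-17536) = 2 + 17536 = 17538)
((-275 + b)*(166 - 1*(-284)) + 2369280) + 195050 = ((-275 + 17538)*(166 - 1*(-284)) + 2369280) + 195050 = (17263*(166 + 284) + 2369280) + 195050 = (17263*450 + 2369280) + 195050 = (7768350 + 2369280) + 195050 = 10137630 + 195050 = 10332680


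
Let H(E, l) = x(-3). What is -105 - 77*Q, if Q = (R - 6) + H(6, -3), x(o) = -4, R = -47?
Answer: 4284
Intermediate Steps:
H(E, l) = -4
Q = -57 (Q = (-47 - 6) - 4 = -53 - 4 = -57)
-105 - 77*Q = -105 - 77*(-57) = -105 + 4389 = 4284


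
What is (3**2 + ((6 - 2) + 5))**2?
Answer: 324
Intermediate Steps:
(3**2 + ((6 - 2) + 5))**2 = (9 + (4 + 5))**2 = (9 + 9)**2 = 18**2 = 324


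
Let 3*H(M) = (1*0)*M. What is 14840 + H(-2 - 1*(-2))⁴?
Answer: 14840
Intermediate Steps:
H(M) = 0 (H(M) = ((1*0)*M)/3 = (0*M)/3 = (⅓)*0 = 0)
14840 + H(-2 - 1*(-2))⁴ = 14840 + 0⁴ = 14840 + 0 = 14840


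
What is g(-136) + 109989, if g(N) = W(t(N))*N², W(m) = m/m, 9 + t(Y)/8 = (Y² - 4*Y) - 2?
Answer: 128485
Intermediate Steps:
t(Y) = -88 - 32*Y + 8*Y² (t(Y) = -72 + 8*((Y² - 4*Y) - 2) = -72 + 8*(-2 + Y² - 4*Y) = -72 + (-16 - 32*Y + 8*Y²) = -88 - 32*Y + 8*Y²)
W(m) = 1
g(N) = N² (g(N) = 1*N² = N²)
g(-136) + 109989 = (-136)² + 109989 = 18496 + 109989 = 128485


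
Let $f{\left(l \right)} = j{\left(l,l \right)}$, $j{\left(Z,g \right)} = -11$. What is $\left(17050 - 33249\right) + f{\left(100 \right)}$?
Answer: $-16210$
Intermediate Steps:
$f{\left(l \right)} = -11$
$\left(17050 - 33249\right) + f{\left(100 \right)} = \left(17050 - 33249\right) - 11 = -16199 - 11 = -16210$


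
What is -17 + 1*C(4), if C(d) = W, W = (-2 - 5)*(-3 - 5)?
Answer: 39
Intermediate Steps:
W = 56 (W = -7*(-8) = 56)
C(d) = 56
-17 + 1*C(4) = -17 + 1*56 = -17 + 56 = 39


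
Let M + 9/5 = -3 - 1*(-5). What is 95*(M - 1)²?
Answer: 304/5 ≈ 60.800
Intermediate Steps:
M = ⅕ (M = -9/5 + (-3 - 1*(-5)) = -9/5 + (-3 + 5) = -9/5 + 2 = ⅕ ≈ 0.20000)
95*(M - 1)² = 95*(⅕ - 1)² = 95*(-⅘)² = 95*(16/25) = 304/5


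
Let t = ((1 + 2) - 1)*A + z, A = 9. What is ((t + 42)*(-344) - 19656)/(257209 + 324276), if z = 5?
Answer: -42016/581485 ≈ -0.072256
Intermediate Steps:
t = 23 (t = ((1 + 2) - 1)*9 + 5 = (3 - 1)*9 + 5 = 2*9 + 5 = 18 + 5 = 23)
((t + 42)*(-344) - 19656)/(257209 + 324276) = ((23 + 42)*(-344) - 19656)/(257209 + 324276) = (65*(-344) - 19656)/581485 = (-22360 - 19656)*(1/581485) = -42016*1/581485 = -42016/581485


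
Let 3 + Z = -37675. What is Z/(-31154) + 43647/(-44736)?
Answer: 54297395/232284224 ≈ 0.23375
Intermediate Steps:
Z = -37678 (Z = -3 - 37675 = -37678)
Z/(-31154) + 43647/(-44736) = -37678/(-31154) + 43647/(-44736) = -37678*(-1/31154) + 43647*(-1/44736) = 18839/15577 - 14549/14912 = 54297395/232284224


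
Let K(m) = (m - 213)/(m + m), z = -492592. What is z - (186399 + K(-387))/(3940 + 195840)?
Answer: -12694917884611/25771620 ≈ -4.9259e+5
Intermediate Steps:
K(m) = (-213 + m)/(2*m) (K(m) = (-213 + m)/((2*m)) = (-213 + m)*(1/(2*m)) = (-213 + m)/(2*m))
z - (186399 + K(-387))/(3940 + 195840) = -492592 - (186399 + (½)*(-213 - 387)/(-387))/(3940 + 195840) = -492592 - (186399 + (½)*(-1/387)*(-600))/199780 = -492592 - (186399 + 100/129)/199780 = -492592 - 24045571/(129*199780) = -492592 - 1*24045571/25771620 = -492592 - 24045571/25771620 = -12694917884611/25771620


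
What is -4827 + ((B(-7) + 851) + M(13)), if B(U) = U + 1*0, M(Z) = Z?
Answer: -3970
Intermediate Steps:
B(U) = U (B(U) = U + 0 = U)
-4827 + ((B(-7) + 851) + M(13)) = -4827 + ((-7 + 851) + 13) = -4827 + (844 + 13) = -4827 + 857 = -3970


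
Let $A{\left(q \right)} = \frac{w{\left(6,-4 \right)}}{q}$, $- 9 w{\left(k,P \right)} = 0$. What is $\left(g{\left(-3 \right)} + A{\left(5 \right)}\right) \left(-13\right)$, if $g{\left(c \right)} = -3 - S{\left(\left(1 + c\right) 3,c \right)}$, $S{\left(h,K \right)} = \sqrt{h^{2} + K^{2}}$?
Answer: $39 + 39 \sqrt{5} \approx 126.21$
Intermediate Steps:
$w{\left(k,P \right)} = 0$ ($w{\left(k,P \right)} = \left(- \frac{1}{9}\right) 0 = 0$)
$S{\left(h,K \right)} = \sqrt{K^{2} + h^{2}}$
$A{\left(q \right)} = 0$ ($A{\left(q \right)} = \frac{0}{q} = 0$)
$g{\left(c \right)} = -3 - \sqrt{c^{2} + \left(3 + 3 c\right)^{2}}$ ($g{\left(c \right)} = -3 - \sqrt{c^{2} + \left(\left(1 + c\right) 3\right)^{2}} = -3 - \sqrt{c^{2} + \left(3 + 3 c\right)^{2}}$)
$\left(g{\left(-3 \right)} + A{\left(5 \right)}\right) \left(-13\right) = \left(\left(-3 - \sqrt{\left(-3\right)^{2} + 9 \left(1 - 3\right)^{2}}\right) + 0\right) \left(-13\right) = \left(\left(-3 - \sqrt{9 + 9 \left(-2\right)^{2}}\right) + 0\right) \left(-13\right) = \left(\left(-3 - \sqrt{9 + 9 \cdot 4}\right) + 0\right) \left(-13\right) = \left(\left(-3 - \sqrt{9 + 36}\right) + 0\right) \left(-13\right) = \left(\left(-3 - \sqrt{45}\right) + 0\right) \left(-13\right) = \left(\left(-3 - 3 \sqrt{5}\right) + 0\right) \left(-13\right) = \left(-3 - 3 \sqrt{5}\right) \left(-13\right) = 39 + 39 \sqrt{5}$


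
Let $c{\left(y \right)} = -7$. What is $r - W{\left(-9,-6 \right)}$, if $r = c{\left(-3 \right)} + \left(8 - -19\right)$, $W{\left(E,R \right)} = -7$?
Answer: $27$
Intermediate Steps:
$r = 20$ ($r = -7 + \left(8 - -19\right) = -7 + \left(8 + 19\right) = -7 + 27 = 20$)
$r - W{\left(-9,-6 \right)} = 20 - -7 = 20 + 7 = 27$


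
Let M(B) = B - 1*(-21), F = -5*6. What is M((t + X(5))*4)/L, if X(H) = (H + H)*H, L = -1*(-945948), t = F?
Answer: 101/945948 ≈ 0.00010677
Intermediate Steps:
F = -30
t = -30
L = 945948
X(H) = 2*H² (X(H) = (2*H)*H = 2*H²)
M(B) = 21 + B (M(B) = B + 21 = 21 + B)
M((t + X(5))*4)/L = (21 + (-30 + 2*5²)*4)/945948 = (21 + (-30 + 2*25)*4)*(1/945948) = (21 + (-30 + 50)*4)*(1/945948) = (21 + 20*4)*(1/945948) = (21 + 80)*(1/945948) = 101*(1/945948) = 101/945948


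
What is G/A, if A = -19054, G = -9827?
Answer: 9827/19054 ≈ 0.51575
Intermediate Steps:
G/A = -9827/(-19054) = -9827*(-1/19054) = 9827/19054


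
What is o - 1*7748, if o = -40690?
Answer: -48438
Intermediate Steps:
o - 1*7748 = -40690 - 1*7748 = -40690 - 7748 = -48438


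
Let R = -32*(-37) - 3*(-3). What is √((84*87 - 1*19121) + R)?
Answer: 6*I*√295 ≈ 103.05*I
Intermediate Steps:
R = 1193 (R = 1184 + 9 = 1193)
√((84*87 - 1*19121) + R) = √((84*87 - 1*19121) + 1193) = √((7308 - 19121) + 1193) = √(-11813 + 1193) = √(-10620) = 6*I*√295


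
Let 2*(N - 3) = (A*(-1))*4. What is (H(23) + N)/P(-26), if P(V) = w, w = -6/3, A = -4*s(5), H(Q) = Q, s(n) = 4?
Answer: -29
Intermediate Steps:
A = -16 (A = -4*4 = -16)
N = 35 (N = 3 + (-16*(-1)*4)/2 = 3 + (16*4)/2 = 3 + (½)*64 = 3 + 32 = 35)
w = -2 (w = -6*⅓ = -2)
P(V) = -2
(H(23) + N)/P(-26) = (23 + 35)/(-2) = 58*(-½) = -29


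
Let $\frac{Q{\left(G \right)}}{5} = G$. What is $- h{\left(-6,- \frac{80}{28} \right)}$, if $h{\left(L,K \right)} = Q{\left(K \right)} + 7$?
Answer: $\frac{51}{7} \approx 7.2857$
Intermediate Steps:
$Q{\left(G \right)} = 5 G$
$h{\left(L,K \right)} = 7 + 5 K$ ($h{\left(L,K \right)} = 5 K + 7 = 7 + 5 K$)
$- h{\left(-6,- \frac{80}{28} \right)} = - (7 + 5 \left(- \frac{80}{28}\right)) = - (7 + 5 \left(\left(-80\right) \frac{1}{28}\right)) = - (7 + 5 \left(- \frac{20}{7}\right)) = - (7 - \frac{100}{7}) = \left(-1\right) \left(- \frac{51}{7}\right) = \frac{51}{7}$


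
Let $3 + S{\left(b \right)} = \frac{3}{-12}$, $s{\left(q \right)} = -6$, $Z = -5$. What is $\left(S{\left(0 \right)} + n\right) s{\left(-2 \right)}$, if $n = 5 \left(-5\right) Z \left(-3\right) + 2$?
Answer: $\frac{4515}{2} \approx 2257.5$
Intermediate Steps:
$S{\left(b \right)} = - \frac{13}{4}$ ($S{\left(b \right)} = -3 + \frac{3}{-12} = -3 + 3 \left(- \frac{1}{12}\right) = -3 - \frac{1}{4} = - \frac{13}{4}$)
$n = -373$ ($n = 5 \left(-5\right) \left(-5\right) \left(-3\right) + 2 = \left(-25\right) \left(-5\right) \left(-3\right) + 2 = 125 \left(-3\right) + 2 = -375 + 2 = -373$)
$\left(S{\left(0 \right)} + n\right) s{\left(-2 \right)} = \left(- \frac{13}{4} - 373\right) \left(-6\right) = \left(- \frac{1505}{4}\right) \left(-6\right) = \frac{4515}{2}$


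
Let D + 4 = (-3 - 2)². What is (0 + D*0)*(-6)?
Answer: 0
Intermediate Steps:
D = 21 (D = -4 + (-3 - 2)² = -4 + (-5)² = -4 + 25 = 21)
(0 + D*0)*(-6) = (0 + 21*0)*(-6) = (0 + 0)*(-6) = 0*(-6) = 0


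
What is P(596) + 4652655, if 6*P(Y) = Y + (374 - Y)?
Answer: 13958152/3 ≈ 4.6527e+6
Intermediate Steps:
P(Y) = 187/3 (P(Y) = (Y + (374 - Y))/6 = (⅙)*374 = 187/3)
P(596) + 4652655 = 187/3 + 4652655 = 13958152/3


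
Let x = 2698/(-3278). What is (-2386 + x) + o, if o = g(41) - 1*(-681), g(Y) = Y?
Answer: -2728645/1639 ≈ -1664.8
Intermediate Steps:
x = -1349/1639 (x = 2698*(-1/3278) = -1349/1639 ≈ -0.82306)
o = 722 (o = 41 - 1*(-681) = 41 + 681 = 722)
(-2386 + x) + o = (-2386 - 1349/1639) + 722 = -3912003/1639 + 722 = -2728645/1639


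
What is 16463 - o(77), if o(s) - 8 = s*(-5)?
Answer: 16840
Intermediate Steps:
o(s) = 8 - 5*s (o(s) = 8 + s*(-5) = 8 - 5*s)
16463 - o(77) = 16463 - (8 - 5*77) = 16463 - (8 - 385) = 16463 - 1*(-377) = 16463 + 377 = 16840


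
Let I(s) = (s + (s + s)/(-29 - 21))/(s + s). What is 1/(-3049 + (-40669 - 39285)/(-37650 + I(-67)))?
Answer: -470619/1433917906 ≈ -0.00032821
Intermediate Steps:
I(s) = 12/25 (I(s) = (s + (2*s)/(-50))/((2*s)) = (s + (2*s)*(-1/50))*(1/(2*s)) = (s - s/25)*(1/(2*s)) = (24*s/25)*(1/(2*s)) = 12/25)
1/(-3049 + (-40669 - 39285)/(-37650 + I(-67))) = 1/(-3049 + (-40669 - 39285)/(-37650 + 12/25)) = 1/(-3049 - 79954/(-941238/25)) = 1/(-3049 - 79954*(-25/941238)) = 1/(-3049 + 999425/470619) = 1/(-1433917906/470619) = -470619/1433917906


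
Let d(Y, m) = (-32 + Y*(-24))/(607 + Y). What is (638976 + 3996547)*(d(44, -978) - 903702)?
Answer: -87971922220970/21 ≈ -4.1891e+12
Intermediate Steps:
d(Y, m) = (-32 - 24*Y)/(607 + Y)
(638976 + 3996547)*(d(44, -978) - 903702) = (638976 + 3996547)*(8*(-4 - 3*44)/(607 + 44) - 903702) = 4635523*(8*(-4 - 132)/651 - 903702) = 4635523*(8*(1/651)*(-136) - 903702) = 4635523*(-1088/651 - 903702) = 4635523*(-588311090/651) = -87971922220970/21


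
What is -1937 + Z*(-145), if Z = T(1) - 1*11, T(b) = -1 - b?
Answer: -52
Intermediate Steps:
Z = -13 (Z = (-1 - 1*1) - 1*11 = (-1 - 1) - 11 = -2 - 11 = -13)
-1937 + Z*(-145) = -1937 - 13*(-145) = -1937 + 1885 = -52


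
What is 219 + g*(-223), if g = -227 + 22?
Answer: 45934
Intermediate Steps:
g = -205
219 + g*(-223) = 219 - 205*(-223) = 219 + 45715 = 45934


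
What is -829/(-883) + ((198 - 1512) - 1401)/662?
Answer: -1848547/584546 ≈ -3.1624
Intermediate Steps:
-829/(-883) + ((198 - 1512) - 1401)/662 = -829*(-1/883) + (-1314 - 1401)*(1/662) = 829/883 - 2715*1/662 = 829/883 - 2715/662 = -1848547/584546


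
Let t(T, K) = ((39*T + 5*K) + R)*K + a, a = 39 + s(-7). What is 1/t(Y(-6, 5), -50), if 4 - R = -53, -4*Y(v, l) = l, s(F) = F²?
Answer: 2/24351 ≈ 8.2132e-5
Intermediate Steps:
Y(v, l) = -l/4
a = 88 (a = 39 + (-7)² = 39 + 49 = 88)
R = 57 (R = 4 - 1*(-53) = 4 + 53 = 57)
t(T, K) = 88 + K*(57 + 5*K + 39*T) (t(T, K) = ((39*T + 5*K) + 57)*K + 88 = ((5*K + 39*T) + 57)*K + 88 = (57 + 5*K + 39*T)*K + 88 = K*(57 + 5*K + 39*T) + 88 = 88 + K*(57 + 5*K + 39*T))
1/t(Y(-6, 5), -50) = 1/(88 + 5*(-50)² + 57*(-50) + 39*(-50)*(-¼*5)) = 1/(88 + 5*2500 - 2850 + 39*(-50)*(-5/4)) = 1/(88 + 12500 - 2850 + 4875/2) = 1/(24351/2) = 2/24351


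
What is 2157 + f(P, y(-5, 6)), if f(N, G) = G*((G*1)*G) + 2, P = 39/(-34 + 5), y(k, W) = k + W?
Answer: 2160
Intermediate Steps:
y(k, W) = W + k
P = -39/29 (P = 39/(-29) = 39*(-1/29) = -39/29 ≈ -1.3448)
f(N, G) = 2 + G³ (f(N, G) = G*(G*G) + 2 = G*G² + 2 = G³ + 2 = 2 + G³)
2157 + f(P, y(-5, 6)) = 2157 + (2 + (6 - 5)³) = 2157 + (2 + 1³) = 2157 + (2 + 1) = 2157 + 3 = 2160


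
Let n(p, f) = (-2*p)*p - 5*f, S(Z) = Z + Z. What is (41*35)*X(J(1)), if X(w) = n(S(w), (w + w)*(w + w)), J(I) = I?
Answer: -40180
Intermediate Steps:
S(Z) = 2*Z
n(p, f) = -5*f - 2*p² (n(p, f) = -2*p² - 5*f = -5*f - 2*p²)
X(w) = -28*w² (X(w) = -5*(w + w)*(w + w) - 2*4*w² = -5*2*w*2*w - 8*w² = -20*w² - 8*w² = -28*w²)
(41*35)*X(J(1)) = (41*35)*(-28*1²) = 1435*(-28*1) = 1435*(-28) = -40180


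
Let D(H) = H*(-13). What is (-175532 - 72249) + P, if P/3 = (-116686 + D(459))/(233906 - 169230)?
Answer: -16025851915/64676 ≈ -2.4779e+5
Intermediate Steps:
D(H) = -13*H
P = -367959/64676 (P = 3*((-116686 - 13*459)/(233906 - 169230)) = 3*((-116686 - 5967)/64676) = 3*(-122653*1/64676) = 3*(-122653/64676) = -367959/64676 ≈ -5.6893)
(-175532 - 72249) + P = (-175532 - 72249) - 367959/64676 = -247781 - 367959/64676 = -16025851915/64676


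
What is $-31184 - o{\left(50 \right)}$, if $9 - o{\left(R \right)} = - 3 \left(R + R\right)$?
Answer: $-31493$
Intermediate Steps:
$o{\left(R \right)} = 9 + 6 R$ ($o{\left(R \right)} = 9 - - 3 \left(R + R\right) = 9 - - 3 \cdot 2 R = 9 - - 6 R = 9 + 6 R$)
$-31184 - o{\left(50 \right)} = -31184 - \left(9 + 6 \cdot 50\right) = -31184 - \left(9 + 300\right) = -31184 - 309 = -31493$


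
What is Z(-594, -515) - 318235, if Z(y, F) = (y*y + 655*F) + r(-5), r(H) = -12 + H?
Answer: -302741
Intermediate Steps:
Z(y, F) = -17 + y² + 655*F (Z(y, F) = (y*y + 655*F) + (-12 - 5) = (y² + 655*F) - 17 = -17 + y² + 655*F)
Z(-594, -515) - 318235 = (-17 + (-594)² + 655*(-515)) - 318235 = (-17 + 352836 - 337325) - 318235 = 15494 - 318235 = -302741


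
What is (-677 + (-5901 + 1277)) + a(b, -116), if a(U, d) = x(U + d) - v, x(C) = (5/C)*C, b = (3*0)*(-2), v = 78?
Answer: -5374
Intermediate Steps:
b = 0 (b = 0*(-2) = 0)
x(C) = 5
a(U, d) = -73 (a(U, d) = 5 - 1*78 = 5 - 78 = -73)
(-677 + (-5901 + 1277)) + a(b, -116) = (-677 + (-5901 + 1277)) - 73 = (-677 - 4624) - 73 = -5301 - 73 = -5374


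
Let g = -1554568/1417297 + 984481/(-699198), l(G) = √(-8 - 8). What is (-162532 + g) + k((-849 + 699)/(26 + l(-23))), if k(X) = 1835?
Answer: -159248585647545103/990971227806 ≈ -1.6070e+5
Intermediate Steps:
l(G) = 4*I (l(G) = √(-16) = 4*I)
g = -2482252804321/990971227806 (g = -1554568*1/1417297 + 984481*(-1/699198) = -1554568/1417297 - 984481/699198 = -2482252804321/990971227806 ≈ -2.5049)
(-162532 + g) + k((-849 + 699)/(26 + l(-23))) = (-162532 - 2482252804321/990971227806) + 1835 = -161067017850569113/990971227806 + 1835 = -159248585647545103/990971227806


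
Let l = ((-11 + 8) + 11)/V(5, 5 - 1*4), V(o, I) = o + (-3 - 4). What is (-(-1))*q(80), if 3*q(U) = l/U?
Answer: -1/60 ≈ -0.016667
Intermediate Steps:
V(o, I) = -7 + o (V(o, I) = o - 7 = -7 + o)
l = -4 (l = ((-11 + 8) + 11)/(-7 + 5) = (-3 + 11)/(-2) = 8*(-½) = -4)
q(U) = -4/(3*U) (q(U) = (-4/U)/3 = -4/(3*U))
(-(-1))*q(80) = (-(-1))*(-4/3/80) = (-1*(-1))*(-4/3*1/80) = 1*(-1/60) = -1/60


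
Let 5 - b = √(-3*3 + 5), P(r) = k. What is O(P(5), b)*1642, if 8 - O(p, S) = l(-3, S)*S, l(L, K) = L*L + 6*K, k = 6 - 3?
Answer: -267646 + 226596*I ≈ -2.6765e+5 + 2.266e+5*I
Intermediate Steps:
k = 3
P(r) = 3
b = 5 - 2*I (b = 5 - √(-3*3 + 5) = 5 - √(-9 + 5) = 5 - √(-4) = 5 - 2*I ≈ 5.0 - 2.0*I)
l(L, K) = L² + 6*K
O(p, S) = 8 - S*(9 + 6*S) (O(p, S) = 8 - ((-3)² + 6*S)*S = 8 - (9 + 6*S)*S = 8 - S*(9 + 6*S))
O(P(5), b)*1642 = (8 - 3*(5 - 2*I)*(3 + 2*(5 - 2*I)))*1642 = (8 - 3*(5 - 2*I)*(3 + (10 - 4*I)))*1642 = (8 - 3*(5 - 2*I)*(13 - 4*I))*1642 = 13136 - 4926*(5 - 2*I)*(13 - 4*I)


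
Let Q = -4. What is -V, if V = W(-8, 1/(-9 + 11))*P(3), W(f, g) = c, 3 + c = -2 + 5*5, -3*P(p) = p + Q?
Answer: -20/3 ≈ -6.6667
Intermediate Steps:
P(p) = 4/3 - p/3 (P(p) = -(p - 4)/3 = -(-4 + p)/3 = 4/3 - p/3)
c = 20 (c = -3 + (-2 + 5*5) = -3 + (-2 + 25) = -3 + 23 = 20)
W(f, g) = 20
V = 20/3 (V = 20*(4/3 - ⅓*3) = 20*(4/3 - 1) = 20*(⅓) = 20/3 ≈ 6.6667)
-V = -1*20/3 = -20/3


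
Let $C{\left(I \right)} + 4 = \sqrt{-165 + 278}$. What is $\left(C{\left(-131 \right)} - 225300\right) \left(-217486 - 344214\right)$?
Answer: $126553256800 - 561700 \sqrt{113} \approx 1.2655 \cdot 10^{11}$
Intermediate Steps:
$C{\left(I \right)} = -4 + \sqrt{113}$ ($C{\left(I \right)} = -4 + \sqrt{-165 + 278} = -4 + \sqrt{113}$)
$\left(C{\left(-131 \right)} - 225300\right) \left(-217486 - 344214\right) = \left(\left(-4 + \sqrt{113}\right) - 225300\right) \left(-217486 - 344214\right) = \left(-225304 + \sqrt{113}\right) \left(-561700\right) = 126553256800 - 561700 \sqrt{113}$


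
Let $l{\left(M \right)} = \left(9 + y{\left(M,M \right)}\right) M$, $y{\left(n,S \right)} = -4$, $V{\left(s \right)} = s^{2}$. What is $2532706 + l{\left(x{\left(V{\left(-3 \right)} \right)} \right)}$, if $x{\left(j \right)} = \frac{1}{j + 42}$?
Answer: $\frac{129168011}{51} \approx 2.5327 \cdot 10^{6}$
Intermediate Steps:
$x{\left(j \right)} = \frac{1}{42 + j}$
$l{\left(M \right)} = 5 M$ ($l{\left(M \right)} = \left(9 - 4\right) M = 5 M$)
$2532706 + l{\left(x{\left(V{\left(-3 \right)} \right)} \right)} = 2532706 + \frac{5}{42 + \left(-3\right)^{2}} = 2532706 + \frac{5}{42 + 9} = 2532706 + \frac{5}{51} = \frac{129168011}{51}$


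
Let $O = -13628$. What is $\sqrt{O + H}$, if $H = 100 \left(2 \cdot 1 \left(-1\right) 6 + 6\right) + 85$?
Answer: $i \sqrt{14143} \approx 118.92 i$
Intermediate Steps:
$H = -515$ ($H = 100 \left(2 \left(\left(-1\right) 6\right) + 6\right) + 85 = 100 \left(2 \left(-6\right) + 6\right) + 85 = 100 \left(-12 + 6\right) + 85 = 100 \left(-6\right) + 85 = -600 + 85 = -515$)
$\sqrt{O + H} = \sqrt{-13628 - 515} = \sqrt{-14143} = i \sqrt{14143}$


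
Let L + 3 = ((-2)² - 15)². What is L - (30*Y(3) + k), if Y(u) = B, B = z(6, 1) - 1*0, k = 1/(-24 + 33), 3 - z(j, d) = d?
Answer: 521/9 ≈ 57.889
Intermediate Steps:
z(j, d) = 3 - d
k = ⅑ (k = 1/9 = ⅑ ≈ 0.11111)
B = 2 (B = (3 - 1*1) - 1*0 = (3 - 1) + 0 = 2 + 0 = 2)
Y(u) = 2
L = 118 (L = -3 + ((-2)² - 15)² = -3 + (4 - 15)² = -3 + (-11)² = -3 + 121 = 118)
L - (30*Y(3) + k) = 118 - (30*2 + ⅑) = 118 - (60 + ⅑) = 118 - 1*541/9 = 118 - 541/9 = 521/9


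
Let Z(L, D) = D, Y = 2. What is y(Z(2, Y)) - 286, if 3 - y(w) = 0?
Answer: -283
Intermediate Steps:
y(w) = 3 (y(w) = 3 - 1*0 = 3 + 0 = 3)
y(Z(2, Y)) - 286 = 3 - 286 = -283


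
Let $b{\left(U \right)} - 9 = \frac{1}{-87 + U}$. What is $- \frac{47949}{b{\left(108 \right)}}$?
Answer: $- \frac{1006929}{190} \approx -5299.6$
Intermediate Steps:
$b{\left(U \right)} = 9 + \frac{1}{-87 + U}$
$- \frac{47949}{b{\left(108 \right)}} = - \frac{47949}{\frac{1}{-87 + 108} \left(-782 + 9 \cdot 108\right)} = - \frac{47949}{\frac{1}{21} \left(-782 + 972\right)} = - \frac{47949}{\frac{1}{21} \cdot 190} = - \frac{47949}{\frac{190}{21}} = \left(-47949\right) \frac{21}{190} = - \frac{1006929}{190}$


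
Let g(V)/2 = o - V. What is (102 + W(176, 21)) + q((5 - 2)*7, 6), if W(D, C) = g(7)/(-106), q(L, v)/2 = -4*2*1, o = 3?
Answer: 4562/53 ≈ 86.075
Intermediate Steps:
q(L, v) = -16 (q(L, v) = 2*(-4*2*1) = 2*(-8*1) = 2*(-8) = -16)
g(V) = 6 - 2*V (g(V) = 2*(3 - V) = 6 - 2*V)
W(D, C) = 4/53 (W(D, C) = (6 - 2*7)/(-106) = (6 - 14)*(-1/106) = -8*(-1/106) = 4/53)
(102 + W(176, 21)) + q((5 - 2)*7, 6) = (102 + 4/53) - 16 = 5410/53 - 16 = 4562/53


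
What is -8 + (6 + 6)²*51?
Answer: 7336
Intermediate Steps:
-8 + (6 + 6)²*51 = -8 + 12²*51 = -8 + 144*51 = -8 + 7344 = 7336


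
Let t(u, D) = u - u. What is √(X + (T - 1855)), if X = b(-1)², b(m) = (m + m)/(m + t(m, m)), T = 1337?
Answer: I*√514 ≈ 22.672*I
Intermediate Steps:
t(u, D) = 0
b(m) = 2 (b(m) = (m + m)/(m + 0) = (2*m)/m = 2)
X = 4 (X = 2² = 4)
√(X + (T - 1855)) = √(4 + (1337 - 1855)) = √(4 - 518) = √(-514) = I*√514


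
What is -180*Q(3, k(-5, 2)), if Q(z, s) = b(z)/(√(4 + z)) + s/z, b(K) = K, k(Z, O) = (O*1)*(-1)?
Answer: 120 - 540*√7/7 ≈ -84.101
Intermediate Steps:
k(Z, O) = -O (k(Z, O) = O*(-1) = -O)
Q(z, s) = s/z + z/√(4 + z) (Q(z, s) = z/(√(4 + z)) + s/z = z/√(4 + z) + s/z = s/z + z/√(4 + z))
-180*Q(3, k(-5, 2)) = -180*(-1*2/3 + 3/√(4 + 3)) = -180*(-2*⅓ + 3/√7) = -180*(-⅔ + 3*(√7/7)) = -180*(-⅔ + 3*√7/7) = 120 - 540*√7/7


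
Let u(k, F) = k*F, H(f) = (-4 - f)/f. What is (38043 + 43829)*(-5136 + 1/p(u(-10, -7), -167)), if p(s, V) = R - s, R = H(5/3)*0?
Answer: -2102478808/5 ≈ -4.2050e+8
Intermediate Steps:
H(f) = (-4 - f)/f
u(k, F) = F*k
R = 0 (R = ((-4 - 5/3)/((5/3)))*0 = ((-4 - 5/3)/((5*(1/3))))*0 = ((-4 - 1*5/3)/(5/3))*0 = (3*(-4 - 5/3)/5)*0 = ((3/5)*(-17/3))*0 = -17/5*0 = 0)
p(s, V) = -s (p(s, V) = 0 - s = -s)
(38043 + 43829)*(-5136 + 1/p(u(-10, -7), -167)) = (38043 + 43829)*(-5136 + 1/(-(-7)*(-10))) = 81872*(-5136 + 1/(-1*70)) = 81872*(-5136 + 1/(-70)) = 81872*(-5136 - 1/70) = 81872*(-359521/70) = -2102478808/5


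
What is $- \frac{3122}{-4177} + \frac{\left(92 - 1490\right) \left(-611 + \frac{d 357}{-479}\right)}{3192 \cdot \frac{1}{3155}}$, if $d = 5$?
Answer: $\frac{452071995577093}{532208278} \approx 8.4943 \cdot 10^{5}$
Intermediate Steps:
$- \frac{3122}{-4177} + \frac{\left(92 - 1490\right) \left(-611 + \frac{d 357}{-479}\right)}{3192 \cdot \frac{1}{3155}} = - \frac{3122}{-4177} + \frac{\left(92 - 1490\right) \left(-611 + \frac{5 \cdot 357}{-479}\right)}{3192 \cdot \frac{1}{3155}} = \left(-3122\right) \left(- \frac{1}{4177}\right) + \frac{\left(-1398\right) \left(-611 + 1785 \left(- \frac{1}{479}\right)\right)}{3192 \cdot \frac{1}{3155}} = \frac{3122}{4177} + \frac{\left(-1398\right) \left(-611 - \frac{1785}{479}\right)}{\frac{3192}{3155}} = \frac{3122}{4177} + \left(-1398\right) \left(- \frac{294454}{479}\right) \frac{3155}{3192} = \frac{3122}{4177} + \frac{411646692}{479} \cdot \frac{3155}{3192} = \frac{3122}{4177} + \frac{108228776105}{127414} = \frac{452071995577093}{532208278}$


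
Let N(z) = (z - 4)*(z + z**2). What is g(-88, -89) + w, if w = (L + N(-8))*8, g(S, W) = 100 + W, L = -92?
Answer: -6101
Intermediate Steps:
N(z) = (-4 + z)*(z + z**2)
w = -6112 (w = (-92 - 8*(-4 + (-8)**2 - 3*(-8)))*8 = (-92 - 8*(-4 + 64 + 24))*8 = (-92 - 8*84)*8 = (-92 - 672)*8 = -764*8 = -6112)
g(-88, -89) + w = (100 - 89) - 6112 = 11 - 6112 = -6101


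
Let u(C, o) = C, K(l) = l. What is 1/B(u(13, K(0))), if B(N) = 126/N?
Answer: 13/126 ≈ 0.10317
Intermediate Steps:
1/B(u(13, K(0))) = 1/(126/13) = 13/126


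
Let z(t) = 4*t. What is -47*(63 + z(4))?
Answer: -3713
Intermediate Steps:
-47*(63 + z(4)) = -47*(63 + 4*4) = -47*(63 + 16) = -47*79 = -3713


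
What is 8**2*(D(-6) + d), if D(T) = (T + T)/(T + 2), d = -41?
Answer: -2432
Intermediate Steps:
D(T) = 2*T/(2 + T) (D(T) = (2*T)/(2 + T) = 2*T/(2 + T))
8**2*(D(-6) + d) = 8**2*(2*(-6)/(2 - 6) - 41) = 64*(2*(-6)/(-4) - 41) = 64*(2*(-6)*(-1/4) - 41) = 64*(3 - 41) = 64*(-38) = -2432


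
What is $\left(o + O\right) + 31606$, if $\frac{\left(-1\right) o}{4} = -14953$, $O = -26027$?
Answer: $65391$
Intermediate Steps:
$o = 59812$ ($o = \left(-4\right) \left(-14953\right) = 59812$)
$\left(o + O\right) + 31606 = \left(59812 - 26027\right) + 31606 = 33785 + 31606 = 65391$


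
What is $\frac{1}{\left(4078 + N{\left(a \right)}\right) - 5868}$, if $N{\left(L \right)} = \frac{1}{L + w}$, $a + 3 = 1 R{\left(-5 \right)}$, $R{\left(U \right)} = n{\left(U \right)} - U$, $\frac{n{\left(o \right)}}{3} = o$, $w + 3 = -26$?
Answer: $- \frac{42}{75181} \approx -0.00055865$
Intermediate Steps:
$w = -29$ ($w = -3 - 26 = -29$)
$n{\left(o \right)} = 3 o$
$R{\left(U \right)} = 2 U$ ($R{\left(U \right)} = 3 U - U = 2 U$)
$a = -13$ ($a = -3 + 1 \cdot 2 \left(-5\right) = -3 + 1 \left(-10\right) = -3 - 10 = -13$)
$N{\left(L \right)} = \frac{1}{-29 + L}$ ($N{\left(L \right)} = \frac{1}{L - 29} = \frac{1}{-29 + L}$)
$\frac{1}{\left(4078 + N{\left(a \right)}\right) - 5868} = \frac{1}{\left(4078 + \frac{1}{-29 - 13}\right) - 5868} = \frac{1}{\left(4078 + \frac{1}{-42}\right) - 5868} = \frac{1}{\left(4078 - \frac{1}{42}\right) - 5868} = \frac{1}{\frac{171275}{42} - 5868} = \frac{1}{- \frac{75181}{42}} = - \frac{42}{75181}$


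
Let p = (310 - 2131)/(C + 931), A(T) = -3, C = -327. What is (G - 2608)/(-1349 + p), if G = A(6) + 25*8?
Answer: 1456244/816617 ≈ 1.7833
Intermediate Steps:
G = 197 (G = -3 + 25*8 = -3 + 200 = 197)
p = -1821/604 (p = (310 - 2131)/(-327 + 931) = -1821/604 ≈ -3.0149)
(G - 2608)/(-1349 + p) = (197 - 2608)/(-1349 - 1821/604) = -2411/(-816617/604) = -2411*(-604/816617) = 1456244/816617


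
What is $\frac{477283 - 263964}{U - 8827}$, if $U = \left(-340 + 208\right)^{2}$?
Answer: $\frac{213319}{8597} \approx 24.813$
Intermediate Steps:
$U = 17424$ ($U = \left(-132\right)^{2} = 17424$)
$\frac{477283 - 263964}{U - 8827} = \frac{477283 - 263964}{17424 - 8827} = \frac{213319}{17424 + \left(-97295 + 88468\right)} = \frac{213319}{17424 - 8827} = \frac{213319}{8597}$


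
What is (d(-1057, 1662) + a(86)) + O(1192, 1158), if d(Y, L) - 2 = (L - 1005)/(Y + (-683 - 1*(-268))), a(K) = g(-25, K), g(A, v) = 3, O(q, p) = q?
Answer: 1761327/1472 ≈ 1196.6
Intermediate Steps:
a(K) = 3
d(Y, L) = 2 + (-1005 + L)/(-415 + Y) (d(Y, L) = 2 + (L - 1005)/(Y + (-683 - 1*(-268))) = 2 + (-1005 + L)/(Y + (-683 + 268)) = 2 + (-1005 + L)/(Y - 415) = 2 + (-1005 + L)/(-415 + Y))
(d(-1057, 1662) + a(86)) + O(1192, 1158) = ((-1835 + 1662 + 2*(-1057))/(-415 - 1057) + 3) + 1192 = ((-1835 + 1662 - 2114)/(-1472) + 3) + 1192 = (-1/1472*(-2287) + 3) + 1192 = (2287/1472 + 3) + 1192 = 6703/1472 + 1192 = 1761327/1472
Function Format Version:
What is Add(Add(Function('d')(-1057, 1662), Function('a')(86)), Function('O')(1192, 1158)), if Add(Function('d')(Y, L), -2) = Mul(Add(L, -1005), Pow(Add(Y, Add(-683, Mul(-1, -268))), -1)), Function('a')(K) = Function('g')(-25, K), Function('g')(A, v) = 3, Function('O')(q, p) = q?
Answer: Rational(1761327, 1472) ≈ 1196.6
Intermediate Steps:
Function('a')(K) = 3
Function('d')(Y, L) = Add(2, Mul(Pow(Add(-415, Y), -1), Add(-1005, L))) (Function('d')(Y, L) = Add(2, Mul(Add(L, -1005), Pow(Add(Y, Add(-683, Mul(-1, -268))), -1))) = Add(2, Mul(Add(-1005, L), Pow(Add(Y, Add(-683, 268)), -1))) = Add(2, Mul(Add(-1005, L), Pow(Add(Y, -415), -1))) = Add(2, Mul(Add(-1005, L), Pow(Add(-415, Y), -1))) = Add(2, Mul(Pow(Add(-415, Y), -1), Add(-1005, L))))
Add(Add(Function('d')(-1057, 1662), Function('a')(86)), Function('O')(1192, 1158)) = Add(Add(Mul(Pow(Add(-415, -1057), -1), Add(-1835, 1662, Mul(2, -1057))), 3), 1192) = Add(Add(Mul(Pow(-1472, -1), Add(-1835, 1662, -2114)), 3), 1192) = Add(Add(Mul(Rational(-1, 1472), -2287), 3), 1192) = Add(Add(Rational(2287, 1472), 3), 1192) = Add(Rational(6703, 1472), 1192) = Rational(1761327, 1472)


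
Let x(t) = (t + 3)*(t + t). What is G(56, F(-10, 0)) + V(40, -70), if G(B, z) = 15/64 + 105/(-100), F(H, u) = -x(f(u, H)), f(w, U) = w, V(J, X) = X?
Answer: -22661/320 ≈ -70.816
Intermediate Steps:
x(t) = 2*t*(3 + t) (x(t) = (3 + t)*(2*t) = 2*t*(3 + t))
F(H, u) = -2*u*(3 + u)
G(B, z) = -261/320 (G(B, z) = 15*(1/64) + 105*(-1/100) = 15/64 - 21/20 = -261/320)
G(56, F(-10, 0)) + V(40, -70) = -261/320 - 70 = -22661/320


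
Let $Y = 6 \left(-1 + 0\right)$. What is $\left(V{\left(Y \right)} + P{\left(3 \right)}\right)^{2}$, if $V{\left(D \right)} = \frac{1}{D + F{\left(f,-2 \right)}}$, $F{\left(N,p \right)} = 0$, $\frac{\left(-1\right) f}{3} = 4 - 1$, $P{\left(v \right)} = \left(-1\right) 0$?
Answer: $\frac{1}{36} \approx 0.027778$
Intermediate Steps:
$P{\left(v \right)} = 0$
$Y = -6$ ($Y = 6 \left(-1\right) = -6$)
$f = -9$ ($f = - 3 \left(4 - 1\right) = \left(-3\right) 3 = -9$)
$V{\left(D \right)} = \frac{1}{D}$ ($V{\left(D \right)} = \frac{1}{D + 0} = \frac{1}{D}$)
$\left(V{\left(Y \right)} + P{\left(3 \right)}\right)^{2} = \left(\frac{1}{-6} + 0\right)^{2} = \left(- \frac{1}{6} + 0\right)^{2} = \left(- \frac{1}{6}\right)^{2} = \frac{1}{36}$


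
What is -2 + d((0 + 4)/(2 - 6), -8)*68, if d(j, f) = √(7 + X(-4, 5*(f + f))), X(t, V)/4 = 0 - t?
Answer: -2 + 68*√23 ≈ 324.12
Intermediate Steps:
X(t, V) = -4*t (X(t, V) = 4*(0 - t) = 4*(-t) = -4*t)
d(j, f) = √23 (d(j, f) = √(7 - 4*(-4)) = √(7 + 16) = √23)
-2 + d((0 + 4)/(2 - 6), -8)*68 = -2 + √23*68 = -2 + 68*√23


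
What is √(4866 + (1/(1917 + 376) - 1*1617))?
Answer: √17082753694/2293 ≈ 57.000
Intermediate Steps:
√(4866 + (1/(1917 + 376) - 1*1617)) = √(4866 + (1/2293 - 1617)) = √(4866 - 3707780/2293) = √(7449958/2293) = √17082753694/2293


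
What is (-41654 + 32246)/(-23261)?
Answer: 1344/3323 ≈ 0.40445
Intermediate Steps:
(-41654 + 32246)/(-23261) = -9408*(-1/23261) = 1344/3323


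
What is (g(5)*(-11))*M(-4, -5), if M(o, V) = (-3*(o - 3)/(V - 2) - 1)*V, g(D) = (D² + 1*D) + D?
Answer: -7700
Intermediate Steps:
g(D) = D² + 2*D (g(D) = (D² + D) + D = (D + D²) + D = D² + 2*D)
M(o, V) = V*(-1 - 3*(-3 + o)/(-2 + V)) (M(o, V) = (-3*(-3 + o)/(-2 + V) - 1)*V = (-1 - 3*(-3 + o)/(-2 + V))*V = V*(-1 - 3*(-3 + o)/(-2 + V)))
(g(5)*(-11))*M(-4, -5) = ((5*(2 + 5))*(-11))*(-5*(11 - 1*(-5) - 3*(-4))/(-2 - 5)) = ((5*7)*(-11))*(-5*(11 + 5 + 12)/(-7)) = (35*(-11))*(-5*(-⅐)*28) = -385*20 = -7700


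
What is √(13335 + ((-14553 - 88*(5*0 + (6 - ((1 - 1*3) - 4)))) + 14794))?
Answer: 2*√3130 ≈ 111.89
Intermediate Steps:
√(13335 + ((-14553 - 88*(5*0 + (6 - ((1 - 1*3) - 4)))) + 14794)) = √(13335 + ((-14553 - 88*(0 + (6 - ((1 - 3) - 4)))) + 14794)) = √(13335 + ((-14553 - 88*(0 + (6 - (-2 - 4)))) + 14794)) = √(13335 + ((-14553 - 88*(0 + (6 - 1*(-6)))) + 14794)) = √(13335 + ((-14553 - 88*(0 + (6 + 6))) + 14794)) = √(13335 + ((-14553 - 88*(0 + 12)) + 14794)) = √(13335 + ((-14553 - 88*12) + 14794)) = √(13335 + ((-14553 - 1056) + 14794)) = √(13335 + (-15609 + 14794)) = √(13335 - 815) = √12520 = 2*√3130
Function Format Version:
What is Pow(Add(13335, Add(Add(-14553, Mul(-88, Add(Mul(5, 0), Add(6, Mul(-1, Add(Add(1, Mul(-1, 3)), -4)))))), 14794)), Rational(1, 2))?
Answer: Mul(2, Pow(3130, Rational(1, 2))) ≈ 111.89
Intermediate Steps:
Pow(Add(13335, Add(Add(-14553, Mul(-88, Add(Mul(5, 0), Add(6, Mul(-1, Add(Add(1, Mul(-1, 3)), -4)))))), 14794)), Rational(1, 2)) = Pow(Add(13335, Add(Add(-14553, Mul(-88, Add(0, Add(6, Mul(-1, Add(Add(1, -3), -4)))))), 14794)), Rational(1, 2)) = Pow(Add(13335, Add(Add(-14553, Mul(-88, Add(0, Add(6, Mul(-1, Add(-2, -4)))))), 14794)), Rational(1, 2)) = Pow(Add(13335, Add(Add(-14553, Mul(-88, Add(0, Add(6, Mul(-1, -6))))), 14794)), Rational(1, 2)) = Pow(Add(13335, Add(Add(-14553, Mul(-88, Add(0, Add(6, 6)))), 14794)), Rational(1, 2)) = Pow(Add(13335, Add(Add(-14553, Mul(-88, Add(0, 12))), 14794)), Rational(1, 2)) = Pow(Add(13335, Add(Add(-14553, Mul(-88, 12)), 14794)), Rational(1, 2)) = Pow(Add(13335, Add(Add(-14553, -1056), 14794)), Rational(1, 2)) = Pow(Add(13335, Add(-15609, 14794)), Rational(1, 2)) = Pow(Add(13335, -815), Rational(1, 2)) = Pow(12520, Rational(1, 2)) = Mul(2, Pow(3130, Rational(1, 2)))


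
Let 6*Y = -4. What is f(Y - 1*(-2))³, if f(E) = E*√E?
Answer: 512*√3/243 ≈ 3.6494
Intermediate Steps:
Y = -⅔ (Y = (⅙)*(-4) = -⅔ ≈ -0.66667)
f(E) = E^(3/2)
f(Y - 1*(-2))³ = ((-⅔ - 1*(-2))^(3/2))³ = ((-⅔ + 2)^(3/2))³ = ((4/3)^(3/2))³ = (8*√3/9)³ = 512*√3/243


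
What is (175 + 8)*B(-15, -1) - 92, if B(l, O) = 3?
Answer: 457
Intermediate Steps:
(175 + 8)*B(-15, -1) - 92 = (175 + 8)*3 - 92 = 183*3 - 92 = 549 - 92 = 457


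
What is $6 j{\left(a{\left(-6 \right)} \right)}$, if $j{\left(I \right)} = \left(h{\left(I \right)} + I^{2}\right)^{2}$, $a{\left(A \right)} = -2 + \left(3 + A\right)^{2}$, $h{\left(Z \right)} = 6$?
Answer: $18150$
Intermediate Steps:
$j{\left(I \right)} = \left(6 + I^{2}\right)^{2}$
$6 j{\left(a{\left(-6 \right)} \right)} = 6 \left(6 + \left(-2 + \left(3 - 6\right)^{2}\right)^{2}\right)^{2} = 6 \left(6 + \left(-2 + \left(-3\right)^{2}\right)^{2}\right)^{2} = 6 \left(6 + \left(-2 + 9\right)^{2}\right)^{2} = 6 \left(6 + 7^{2}\right)^{2} = 6 \left(6 + 49\right)^{2} = 6 \cdot 55^{2} = 6 \cdot 3025 = 18150$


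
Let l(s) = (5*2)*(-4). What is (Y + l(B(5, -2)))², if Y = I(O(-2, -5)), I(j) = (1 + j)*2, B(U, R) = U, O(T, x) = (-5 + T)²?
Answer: 3600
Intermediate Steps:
I(j) = 2 + 2*j
l(s) = -40 (l(s) = 10*(-4) = -40)
Y = 100 (Y = 2 + 2*(-5 - 2)² = 2 + 2*(-7)² = 2 + 2*49 = 2 + 98 = 100)
(Y + l(B(5, -2)))² = (100 - 40)² = 60² = 3600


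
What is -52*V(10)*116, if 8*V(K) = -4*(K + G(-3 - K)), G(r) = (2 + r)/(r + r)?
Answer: 31436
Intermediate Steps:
G(r) = (2 + r)/(2*r) (G(r) = (2 + r)/((2*r)) = (2 + r)*(1/(2*r)) = (2 + r)/(2*r))
V(K) = -K/2 - (-1 - K)/(4*(-3 - K)) (V(K) = (-4*(K + (2 + (-3 - K))/(2*(-3 - K))))/8 = (-4*(K + (-1 - K)/(2*(-3 - K))))/8 = (-4*K - 2*(-1 - K)/(-3 - K))/8 = -K/2 - (-1 - K)/(4*(-3 - K)))
-52*V(10)*116 = -13*(-1 - 1*10 - 2*10*(3 + 10))/(3 + 10)*116 = -13*(-1 - 10 - 2*10*13)/13*116 = -13*(-1 - 10 - 260)/13*116 = -13*(-271)/13*116 = -52*(-271/52)*116 = 271*116 = 31436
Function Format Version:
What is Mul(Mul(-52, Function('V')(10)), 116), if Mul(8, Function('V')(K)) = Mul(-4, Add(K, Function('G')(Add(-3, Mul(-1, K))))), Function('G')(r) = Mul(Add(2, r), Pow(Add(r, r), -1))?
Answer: 31436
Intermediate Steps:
Function('G')(r) = Mul(Rational(1, 2), Pow(r, -1), Add(2, r)) (Function('G')(r) = Mul(Add(2, r), Pow(Mul(2, r), -1)) = Mul(Add(2, r), Mul(Rational(1, 2), Pow(r, -1))) = Mul(Rational(1, 2), Pow(r, -1), Add(2, r)))
Function('V')(K) = Add(Mul(Rational(-1, 2), K), Mul(Rational(-1, 4), Pow(Add(-3, Mul(-1, K)), -1), Add(-1, Mul(-1, K)))) (Function('V')(K) = Mul(Rational(1, 8), Mul(-4, Add(K, Mul(Rational(1, 2), Pow(Add(-3, Mul(-1, K)), -1), Add(2, Add(-3, Mul(-1, K))))))) = Mul(Rational(1, 8), Mul(-4, Add(K, Mul(Rational(1, 2), Pow(Add(-3, Mul(-1, K)), -1), Add(-1, Mul(-1, K)))))) = Mul(Rational(1, 8), Add(Mul(-4, K), Mul(-2, Pow(Add(-3, Mul(-1, K)), -1), Add(-1, Mul(-1, K))))) = Add(Mul(Rational(-1, 2), K), Mul(Rational(-1, 4), Pow(Add(-3, Mul(-1, K)), -1), Add(-1, Mul(-1, K)))))
Mul(Mul(-52, Function('V')(10)), 116) = Mul(Mul(-52, Mul(Rational(1, 4), Pow(Add(3, 10), -1), Add(-1, Mul(-1, 10), Mul(-2, 10, Add(3, 10))))), 116) = Mul(Mul(-52, Mul(Rational(1, 4), Pow(13, -1), Add(-1, -10, Mul(-2, 10, 13)))), 116) = Mul(Mul(-52, Mul(Rational(1, 4), Rational(1, 13), Add(-1, -10, -260))), 116) = Mul(Mul(-52, Mul(Rational(1, 4), Rational(1, 13), -271)), 116) = Mul(Mul(-52, Rational(-271, 52)), 116) = Mul(271, 116) = 31436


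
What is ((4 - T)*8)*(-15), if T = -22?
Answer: -3120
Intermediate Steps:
((4 - T)*8)*(-15) = ((4 - 1*(-22))*8)*(-15) = ((4 + 22)*8)*(-15) = (26*8)*(-15) = 208*(-15) = -3120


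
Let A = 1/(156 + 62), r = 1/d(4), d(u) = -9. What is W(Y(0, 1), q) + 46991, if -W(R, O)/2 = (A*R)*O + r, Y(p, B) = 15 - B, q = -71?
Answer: 46107335/981 ≈ 47000.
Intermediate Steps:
r = -1/9 (r = 1/(-9) = -1/9 ≈ -0.11111)
A = 1/218 ≈ 0.0045872
W(R, O) = 2/9 - O*R/109 (W(R, O) = -2*((R/218)*O - 1/9) = -2*(O*R/218 - 1/9) = -2*(-1/9 + O*R/218) = 2/9 - O*R/109)
W(Y(0, 1), q) + 46991 = (2/9 - 1/109*(-71)*(15 - 1*1)) + 46991 = (2/9 - 1/109*(-71)*(15 - 1)) + 46991 = (2/9 - 1/109*(-71)*14) + 46991 = (2/9 + 994/109) + 46991 = 9164/981 + 46991 = 46107335/981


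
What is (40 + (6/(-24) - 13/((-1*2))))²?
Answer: 34225/16 ≈ 2139.1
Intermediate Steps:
(40 + (6/(-24) - 13/((-1*2))))² = (40 + (6*(-1/24) - 13/(-2)))² = (40 + (-¼ - 13*(-½)))² = (40 + (-¼ + 13/2))² = (40 + 25/4)² = (185/4)² = 34225/16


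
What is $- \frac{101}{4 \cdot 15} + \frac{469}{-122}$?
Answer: $- \frac{20231}{3660} \approx -5.5276$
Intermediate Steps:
$- \frac{101}{4 \cdot 15} + \frac{469}{-122} = - \frac{101}{60} + 469 \left(- \frac{1}{122}\right) = \left(-101\right) \frac{1}{60} - \frac{469}{122} = - \frac{101}{60} - \frac{469}{122} = - \frac{20231}{3660}$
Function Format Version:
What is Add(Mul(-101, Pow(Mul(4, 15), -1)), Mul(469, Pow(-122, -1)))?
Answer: Rational(-20231, 3660) ≈ -5.5276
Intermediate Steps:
Add(Mul(-101, Pow(Mul(4, 15), -1)), Mul(469, Pow(-122, -1))) = Add(Mul(-101, Pow(60, -1)), Mul(469, Rational(-1, 122))) = Add(Mul(-101, Rational(1, 60)), Rational(-469, 122)) = Add(Rational(-101, 60), Rational(-469, 122)) = Rational(-20231, 3660)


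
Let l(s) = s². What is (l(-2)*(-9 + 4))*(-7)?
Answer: 140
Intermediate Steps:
(l(-2)*(-9 + 4))*(-7) = ((-2)²*(-9 + 4))*(-7) = (4*(-5))*(-7) = -20*(-7) = 140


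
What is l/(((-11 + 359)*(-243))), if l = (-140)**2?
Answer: -4900/21141 ≈ -0.23178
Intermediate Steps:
l = 19600
l/(((-11 + 359)*(-243))) = 19600/(((-11 + 359)*(-243))) = 19600/((348*(-243))) = 19600/(-84564) = 19600*(-1/84564) = -4900/21141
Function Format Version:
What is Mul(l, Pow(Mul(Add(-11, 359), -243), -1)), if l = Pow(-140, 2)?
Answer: Rational(-4900, 21141) ≈ -0.23178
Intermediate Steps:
l = 19600
Mul(l, Pow(Mul(Add(-11, 359), -243), -1)) = Mul(19600, Pow(Mul(Add(-11, 359), -243), -1)) = Mul(19600, Pow(Mul(348, -243), -1)) = Mul(19600, Pow(-84564, -1)) = Mul(19600, Rational(-1, 84564)) = Rational(-4900, 21141)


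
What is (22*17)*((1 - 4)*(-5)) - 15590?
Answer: -9980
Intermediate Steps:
(22*17)*((1 - 4)*(-5)) - 15590 = 374*(-3*(-5)) - 15590 = 374*15 - 15590 = 5610 - 15590 = -9980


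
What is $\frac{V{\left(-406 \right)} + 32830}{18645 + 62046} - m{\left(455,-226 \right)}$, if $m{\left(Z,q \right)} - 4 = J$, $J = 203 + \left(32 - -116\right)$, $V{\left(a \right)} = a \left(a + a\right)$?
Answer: $- \frac{9427601}{26897} \approx -350.51$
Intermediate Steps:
$V{\left(a \right)} = 2 a^{2}$ ($V{\left(a \right)} = a 2 a = 2 a^{2}$)
$J = 351$ ($J = 203 + \left(32 + 116\right) = 203 + 148 = 351$)
$m{\left(Z,q \right)} = 355$ ($m{\left(Z,q \right)} = 4 + 351 = 355$)
$\frac{V{\left(-406 \right)} + 32830}{18645 + 62046} - m{\left(455,-226 \right)} = \frac{2 \left(-406\right)^{2} + 32830}{18645 + 62046} - 355 = \frac{2 \cdot 164836 + 32830}{80691} - 355 = \left(329672 + 32830\right) \frac{1}{80691} - 355 = 362502 \cdot \frac{1}{80691} - 355 = \frac{120834}{26897} - 355 = - \frac{9427601}{26897}$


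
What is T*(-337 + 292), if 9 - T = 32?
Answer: 1035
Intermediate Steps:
T = -23 (T = 9 - 1*32 = 9 - 32 = -23)
T*(-337 + 292) = -23*(-337 + 292) = -23*(-45) = 1035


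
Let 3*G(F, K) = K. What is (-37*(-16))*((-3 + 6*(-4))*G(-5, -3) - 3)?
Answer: 14208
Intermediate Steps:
G(F, K) = K/3
(-37*(-16))*((-3 + 6*(-4))*G(-5, -3) - 3) = (-37*(-16))*((-3 + 6*(-4))*((1/3)*(-3)) - 3) = 592*((-3 - 24)*(-1) - 3) = 592*(-27*(-1) - 3) = 592*(27 - 3) = 592*24 = 14208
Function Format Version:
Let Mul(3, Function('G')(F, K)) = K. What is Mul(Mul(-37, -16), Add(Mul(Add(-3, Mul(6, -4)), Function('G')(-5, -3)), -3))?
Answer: 14208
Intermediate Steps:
Function('G')(F, K) = Mul(Rational(1, 3), K)
Mul(Mul(-37, -16), Add(Mul(Add(-3, Mul(6, -4)), Function('G')(-5, -3)), -3)) = Mul(Mul(-37, -16), Add(Mul(Add(-3, Mul(6, -4)), Mul(Rational(1, 3), -3)), -3)) = Mul(592, Add(Mul(Add(-3, -24), -1), -3)) = Mul(592, Add(Mul(-27, -1), -3)) = Mul(592, Add(27, -3)) = Mul(592, 24) = 14208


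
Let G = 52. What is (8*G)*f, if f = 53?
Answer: 22048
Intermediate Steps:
(8*G)*f = (8*52)*53 = 416*53 = 22048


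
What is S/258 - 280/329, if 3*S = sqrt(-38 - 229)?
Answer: -40/47 + I*sqrt(267)/774 ≈ -0.85106 + 0.021111*I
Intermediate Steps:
S = I*sqrt(267)/3 (S = sqrt(-38 - 229)/3 = sqrt(-267)/3 = (I*sqrt(267))/3 = I*sqrt(267)/3 ≈ 5.4467*I)
S/258 - 280/329 = (I*sqrt(267)/3)/258 - 280/329 = (I*sqrt(267)/3)*(1/258) - 280*1/329 = I*sqrt(267)/774 - 40/47 = -40/47 + I*sqrt(267)/774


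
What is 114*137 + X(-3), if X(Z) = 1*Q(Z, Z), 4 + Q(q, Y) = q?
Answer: 15611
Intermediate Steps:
Q(q, Y) = -4 + q
X(Z) = -4 + Z (X(Z) = 1*(-4 + Z) = -4 + Z)
114*137 + X(-3) = 114*137 + (-4 - 3) = 15618 - 7 = 15611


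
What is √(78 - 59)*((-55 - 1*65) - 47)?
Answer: -167*√19 ≈ -727.94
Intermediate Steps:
√(78 - 59)*((-55 - 1*65) - 47) = √19*((-55 - 65) - 47) = √19*(-120 - 47) = √19*(-167) = -167*√19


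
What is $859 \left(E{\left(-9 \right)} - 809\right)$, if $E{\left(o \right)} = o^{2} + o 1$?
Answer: $-633083$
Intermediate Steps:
$E{\left(o \right)} = o + o^{2}$ ($E{\left(o \right)} = o^{2} + o = o + o^{2}$)
$859 \left(E{\left(-9 \right)} - 809\right) = 859 \left(- 9 \left(1 - 9\right) - 809\right) = 859 \left(\left(-9\right) \left(-8\right) - 809\right) = 859 \left(72 - 809\right) = 859 \left(-737\right) = -633083$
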